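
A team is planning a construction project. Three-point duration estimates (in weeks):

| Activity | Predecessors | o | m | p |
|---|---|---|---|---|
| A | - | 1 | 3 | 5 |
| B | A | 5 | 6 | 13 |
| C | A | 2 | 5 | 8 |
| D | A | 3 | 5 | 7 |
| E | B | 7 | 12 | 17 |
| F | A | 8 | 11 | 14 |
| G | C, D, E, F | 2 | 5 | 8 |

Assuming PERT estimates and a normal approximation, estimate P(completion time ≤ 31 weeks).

te_A = (1 + 4·3 + 5)/6 = 18/6 = 3; σ²_A = ((5−1)/6)² = 0.444
te_B = (5 + 4·6 + 13)/6 = 42/6 = 7; σ²_B = ((13−5)/6)² = 1.778
te_C = (2 + 4·5 + 8)/6 = 30/6 = 5; σ²_C = ((8−2)/6)² = 1.000
te_D = (3 + 4·5 + 7)/6 = 30/6 = 5; σ²_D = ((7−3)/6)² = 0.444
te_E = (7 + 4·12 + 17)/6 = 72/6 = 12; σ²_E = ((17−7)/6)² = 2.778
te_F = (8 + 4·11 + 14)/6 = 66/6 = 11; σ²_F = ((14−8)/6)² = 1.000
te_G = (2 + 4·5 + 8)/6 = 30/6 = 5; σ²_G = ((8−2)/6)² = 1.000

Forward pass:
ES_A = 0; EF_A = 3
ES_B = 3; EF_B = 3+7 = 10
ES_C = 3; EF_C = 3+5 = 8
ES_D = 3; EF_D = 3+5 = 8
ES_E = 10; EF_E = 10+12 = 22
ES_F = 3; EF_F = 3+11 = 14
ES_G = max(EF_C=8, EF_D=8, EF_E=22, EF_F=14) = 22; EF_G = 22+5 = 27
Expected project duration μ = 27 weeks. Critical path: A → B → E → G.

Variance along critical path = 0.444 + 1.778 + 2.778 + 1.000 = 6.000; σ = √6.000 = 2.449 weeks.
Z = (31 − 27) / 2.449 = 1.633
P(T ≤ 31) = Φ(1.633) ≈ 0.949

0.949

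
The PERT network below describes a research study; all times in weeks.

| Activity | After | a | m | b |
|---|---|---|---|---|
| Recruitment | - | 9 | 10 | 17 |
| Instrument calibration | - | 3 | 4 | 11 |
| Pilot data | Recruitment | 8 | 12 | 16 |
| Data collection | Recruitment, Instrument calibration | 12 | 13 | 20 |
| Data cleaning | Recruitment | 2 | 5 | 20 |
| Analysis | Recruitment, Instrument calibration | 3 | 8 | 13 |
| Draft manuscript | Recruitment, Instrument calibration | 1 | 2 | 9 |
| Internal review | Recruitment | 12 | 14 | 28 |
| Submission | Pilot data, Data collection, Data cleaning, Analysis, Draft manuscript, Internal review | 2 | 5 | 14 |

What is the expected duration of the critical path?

te_Recruitment = (9 + 4·10 + 17)/6 = 66/6 = 11
te_Instrument calibration = (3 + 4·4 + 11)/6 = 30/6 = 5
te_Pilot data = (8 + 4·12 + 16)/6 = 72/6 = 12
te_Data collection = (12 + 4·13 + 20)/6 = 84/6 = 14
te_Data cleaning = (2 + 4·5 + 20)/6 = 42/6 = 7
te_Analysis = (3 + 4·8 + 13)/6 = 48/6 = 8
te_Draft manuscript = (1 + 4·2 + 9)/6 = 18/6 = 3
te_Internal review = (12 + 4·14 + 28)/6 = 96/6 = 16
te_Submission = (2 + 4·5 + 14)/6 = 36/6 = 6

Forward pass:
ES_Recruitment = 0; EF_Recruitment = 11
ES_Instrument calibration = 0; EF_Instrument calibration = 5
ES_Pilot data = 11; EF_Pilot data = 11+12 = 23
ES_Data collection = max(EF_Recruitment=11, EF_Instrument calibration=5) = 11; EF_Data collection = 11+14 = 25
ES_Data cleaning = 11; EF_Data cleaning = 11+7 = 18
ES_Analysis = max(EF_Recruitment=11, EF_Instrument calibration=5) = 11; EF_Analysis = 11+8 = 19
ES_Draft manuscript = max(EF_Recruitment=11, EF_Instrument calibration=5) = 11; EF_Draft manuscript = 11+3 = 14
ES_Internal review = 11; EF_Internal review = 11+16 = 27
ES_Submission = max(EF_Pilot data=23, EF_Data collection=25, EF_Data cleaning=18, EF_Analysis=19, EF_Draft manuscript=14, EF_Internal review=27) = 27; EF_Submission = 27+6 = 33
Expected project duration μ = 33 weeks. Critical path: Recruitment → Internal review → Submission.

33 weeks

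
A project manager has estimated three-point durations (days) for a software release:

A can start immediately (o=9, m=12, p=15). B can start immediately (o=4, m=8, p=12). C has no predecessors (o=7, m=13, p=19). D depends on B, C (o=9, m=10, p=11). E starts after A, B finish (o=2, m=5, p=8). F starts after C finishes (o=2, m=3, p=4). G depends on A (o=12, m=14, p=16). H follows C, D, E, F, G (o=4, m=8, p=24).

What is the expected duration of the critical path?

te_A = (9 + 4·12 + 15)/6 = 72/6 = 12
te_B = (4 + 4·8 + 12)/6 = 48/6 = 8
te_C = (7 + 4·13 + 19)/6 = 78/6 = 13
te_D = (9 + 4·10 + 11)/6 = 60/6 = 10
te_E = (2 + 4·5 + 8)/6 = 30/6 = 5
te_F = (2 + 4·3 + 4)/6 = 18/6 = 3
te_G = (12 + 4·14 + 16)/6 = 84/6 = 14
te_H = (4 + 4·8 + 24)/6 = 60/6 = 10

Forward pass:
ES_A = 0; EF_A = 12
ES_B = 0; EF_B = 8
ES_C = 0; EF_C = 13
ES_D = max(EF_B=8, EF_C=13) = 13; EF_D = 13+10 = 23
ES_E = max(EF_A=12, EF_B=8) = 12; EF_E = 12+5 = 17
ES_F = 13; EF_F = 13+3 = 16
ES_G = 12; EF_G = 12+14 = 26
ES_H = max(EF_C=13, EF_D=23, EF_E=17, EF_F=16, EF_G=26) = 26; EF_H = 26+10 = 36
Expected project duration μ = 36 days. Critical path: A → G → H.

36 days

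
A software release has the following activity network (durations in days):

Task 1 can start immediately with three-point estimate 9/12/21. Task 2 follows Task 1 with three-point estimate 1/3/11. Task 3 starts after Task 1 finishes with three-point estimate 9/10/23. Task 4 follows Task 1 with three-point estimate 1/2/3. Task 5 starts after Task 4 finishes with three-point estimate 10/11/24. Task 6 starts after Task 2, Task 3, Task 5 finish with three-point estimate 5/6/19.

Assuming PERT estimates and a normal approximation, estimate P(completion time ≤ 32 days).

te_Task 1 = (9 + 4·12 + 21)/6 = 78/6 = 13; σ²_Task 1 = ((21−9)/6)² = 4.000
te_Task 2 = (1 + 4·3 + 11)/6 = 24/6 = 4; σ²_Task 2 = ((11−1)/6)² = 2.778
te_Task 3 = (9 + 4·10 + 23)/6 = 72/6 = 12; σ²_Task 3 = ((23−9)/6)² = 5.444
te_Task 4 = (1 + 4·2 + 3)/6 = 12/6 = 2; σ²_Task 4 = ((3−1)/6)² = 0.111
te_Task 5 = (10 + 4·11 + 24)/6 = 78/6 = 13; σ²_Task 5 = ((24−10)/6)² = 5.444
te_Task 6 = (5 + 4·6 + 19)/6 = 48/6 = 8; σ²_Task 6 = ((19−5)/6)² = 5.444

Forward pass:
ES_Task 1 = 0; EF_Task 1 = 13
ES_Task 2 = 13; EF_Task 2 = 13+4 = 17
ES_Task 3 = 13; EF_Task 3 = 13+12 = 25
ES_Task 4 = 13; EF_Task 4 = 13+2 = 15
ES_Task 5 = 15; EF_Task 5 = 15+13 = 28
ES_Task 6 = max(EF_Task 2=17, EF_Task 3=25, EF_Task 5=28) = 28; EF_Task 6 = 28+8 = 36
Expected project duration μ = 36 days. Critical path: Task 1 → Task 4 → Task 5 → Task 6.

Variance along critical path = 4.000 + 0.111 + 5.444 + 5.444 = 15.000; σ = √15.000 = 3.873 days.
Z = (32 − 36) / 3.873 = -1.033
P(T ≤ 32) = Φ(-1.033) ≈ 0.151

0.151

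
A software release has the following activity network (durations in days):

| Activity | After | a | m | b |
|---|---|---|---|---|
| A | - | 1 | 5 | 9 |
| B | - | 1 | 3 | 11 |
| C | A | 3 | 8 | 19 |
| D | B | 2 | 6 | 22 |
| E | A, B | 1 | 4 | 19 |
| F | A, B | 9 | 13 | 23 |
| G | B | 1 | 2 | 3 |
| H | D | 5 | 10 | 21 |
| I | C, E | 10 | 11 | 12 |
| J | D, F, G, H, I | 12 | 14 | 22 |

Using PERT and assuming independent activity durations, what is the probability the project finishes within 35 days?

te_A = (1 + 4·5 + 9)/6 = 30/6 = 5; σ²_A = ((9−1)/6)² = 1.778
te_B = (1 + 4·3 + 11)/6 = 24/6 = 4; σ²_B = ((11−1)/6)² = 2.778
te_C = (3 + 4·8 + 19)/6 = 54/6 = 9; σ²_C = ((19−3)/6)² = 7.111
te_D = (2 + 4·6 + 22)/6 = 48/6 = 8; σ²_D = ((22−2)/6)² = 11.111
te_E = (1 + 4·4 + 19)/6 = 36/6 = 6; σ²_E = ((19−1)/6)² = 9.000
te_F = (9 + 4·13 + 23)/6 = 84/6 = 14; σ²_F = ((23−9)/6)² = 5.444
te_G = (1 + 4·2 + 3)/6 = 12/6 = 2; σ²_G = ((3−1)/6)² = 0.111
te_H = (5 + 4·10 + 21)/6 = 66/6 = 11; σ²_H = ((21−5)/6)² = 7.111
te_I = (10 + 4·11 + 12)/6 = 66/6 = 11; σ²_I = ((12−10)/6)² = 0.111
te_J = (12 + 4·14 + 22)/6 = 90/6 = 15; σ²_J = ((22−12)/6)² = 2.778

Forward pass:
ES_A = 0; EF_A = 5
ES_B = 0; EF_B = 4
ES_C = 5; EF_C = 5+9 = 14
ES_D = 4; EF_D = 4+8 = 12
ES_E = max(EF_A=5, EF_B=4) = 5; EF_E = 5+6 = 11
ES_F = max(EF_A=5, EF_B=4) = 5; EF_F = 5+14 = 19
ES_G = 4; EF_G = 4+2 = 6
ES_H = 12; EF_H = 12+11 = 23
ES_I = max(EF_C=14, EF_E=11) = 14; EF_I = 14+11 = 25
ES_J = max(EF_D=12, EF_F=19, EF_G=6, EF_H=23, EF_I=25) = 25; EF_J = 25+15 = 40
Expected project duration μ = 40 days. Critical path: A → C → I → J.

Variance along critical path = 1.778 + 7.111 + 0.111 + 2.778 = 11.778; σ = √11.778 = 3.432 days.
Z = (35 − 40) / 3.432 = -1.457
P(T ≤ 35) = Φ(-1.457) ≈ 0.073

0.073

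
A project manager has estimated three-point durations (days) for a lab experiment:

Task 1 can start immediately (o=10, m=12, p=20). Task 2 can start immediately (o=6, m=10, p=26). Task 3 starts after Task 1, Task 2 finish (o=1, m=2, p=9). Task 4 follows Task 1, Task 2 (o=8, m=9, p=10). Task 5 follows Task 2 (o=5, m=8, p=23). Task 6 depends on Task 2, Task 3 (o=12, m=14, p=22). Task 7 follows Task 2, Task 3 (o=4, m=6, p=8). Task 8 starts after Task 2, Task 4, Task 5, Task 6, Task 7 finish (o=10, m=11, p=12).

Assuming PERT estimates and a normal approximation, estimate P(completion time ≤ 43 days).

0.643

te_Task 1 = (10 + 4·12 + 20)/6 = 78/6 = 13; σ²_Task 1 = ((20−10)/6)² = 2.778
te_Task 2 = (6 + 4·10 + 26)/6 = 72/6 = 12; σ²_Task 2 = ((26−6)/6)² = 11.111
te_Task 3 = (1 + 4·2 + 9)/6 = 18/6 = 3; σ²_Task 3 = ((9−1)/6)² = 1.778
te_Task 4 = (8 + 4·9 + 10)/6 = 54/6 = 9; σ²_Task 4 = ((10−8)/6)² = 0.111
te_Task 5 = (5 + 4·8 + 23)/6 = 60/6 = 10; σ²_Task 5 = ((23−5)/6)² = 9.000
te_Task 6 = (12 + 4·14 + 22)/6 = 90/6 = 15; σ²_Task 6 = ((22−12)/6)² = 2.778
te_Task 7 = (4 + 4·6 + 8)/6 = 36/6 = 6; σ²_Task 7 = ((8−4)/6)² = 0.444
te_Task 8 = (10 + 4·11 + 12)/6 = 66/6 = 11; σ²_Task 8 = ((12−10)/6)² = 0.111

Forward pass:
ES_Task 1 = 0; EF_Task 1 = 13
ES_Task 2 = 0; EF_Task 2 = 12
ES_Task 3 = max(EF_Task 1=13, EF_Task 2=12) = 13; EF_Task 3 = 13+3 = 16
ES_Task 4 = max(EF_Task 1=13, EF_Task 2=12) = 13; EF_Task 4 = 13+9 = 22
ES_Task 5 = 12; EF_Task 5 = 12+10 = 22
ES_Task 6 = max(EF_Task 2=12, EF_Task 3=16) = 16; EF_Task 6 = 16+15 = 31
ES_Task 7 = max(EF_Task 2=12, EF_Task 3=16) = 16; EF_Task 7 = 16+6 = 22
ES_Task 8 = max(EF_Task 2=12, EF_Task 4=22, EF_Task 5=22, EF_Task 6=31, EF_Task 7=22) = 31; EF_Task 8 = 31+11 = 42
Expected project duration μ = 42 days. Critical path: Task 1 → Task 3 → Task 6 → Task 8.

Variance along critical path = 2.778 + 1.778 + 2.778 + 0.111 = 7.444; σ = √7.444 = 2.728 days.
Z = (43 − 42) / 2.728 = 0.367
P(T ≤ 43) = Φ(0.367) ≈ 0.643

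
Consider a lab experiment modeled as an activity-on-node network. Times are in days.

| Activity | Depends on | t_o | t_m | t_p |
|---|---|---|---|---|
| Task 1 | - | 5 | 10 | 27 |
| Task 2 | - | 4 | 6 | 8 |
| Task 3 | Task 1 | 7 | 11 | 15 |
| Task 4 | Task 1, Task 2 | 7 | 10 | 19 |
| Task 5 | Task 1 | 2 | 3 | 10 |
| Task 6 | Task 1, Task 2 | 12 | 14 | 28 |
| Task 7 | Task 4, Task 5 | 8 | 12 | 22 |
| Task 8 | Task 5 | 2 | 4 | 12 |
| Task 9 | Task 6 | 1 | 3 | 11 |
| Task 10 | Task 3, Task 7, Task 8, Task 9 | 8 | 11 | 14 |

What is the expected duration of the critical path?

te_Task 1 = (5 + 4·10 + 27)/6 = 72/6 = 12
te_Task 2 = (4 + 4·6 + 8)/6 = 36/6 = 6
te_Task 3 = (7 + 4·11 + 15)/6 = 66/6 = 11
te_Task 4 = (7 + 4·10 + 19)/6 = 66/6 = 11
te_Task 5 = (2 + 4·3 + 10)/6 = 24/6 = 4
te_Task 6 = (12 + 4·14 + 28)/6 = 96/6 = 16
te_Task 7 = (8 + 4·12 + 22)/6 = 78/6 = 13
te_Task 8 = (2 + 4·4 + 12)/6 = 30/6 = 5
te_Task 9 = (1 + 4·3 + 11)/6 = 24/6 = 4
te_Task 10 = (8 + 4·11 + 14)/6 = 66/6 = 11

Forward pass:
ES_Task 1 = 0; EF_Task 1 = 12
ES_Task 2 = 0; EF_Task 2 = 6
ES_Task 3 = 12; EF_Task 3 = 12+11 = 23
ES_Task 4 = max(EF_Task 1=12, EF_Task 2=6) = 12; EF_Task 4 = 12+11 = 23
ES_Task 5 = 12; EF_Task 5 = 12+4 = 16
ES_Task 6 = max(EF_Task 1=12, EF_Task 2=6) = 12; EF_Task 6 = 12+16 = 28
ES_Task 7 = max(EF_Task 4=23, EF_Task 5=16) = 23; EF_Task 7 = 23+13 = 36
ES_Task 8 = 16; EF_Task 8 = 16+5 = 21
ES_Task 9 = 28; EF_Task 9 = 28+4 = 32
ES_Task 10 = max(EF_Task 3=23, EF_Task 7=36, EF_Task 8=21, EF_Task 9=32) = 36; EF_Task 10 = 36+11 = 47
Expected project duration μ = 47 days. Critical path: Task 1 → Task 4 → Task 7 → Task 10.

47 days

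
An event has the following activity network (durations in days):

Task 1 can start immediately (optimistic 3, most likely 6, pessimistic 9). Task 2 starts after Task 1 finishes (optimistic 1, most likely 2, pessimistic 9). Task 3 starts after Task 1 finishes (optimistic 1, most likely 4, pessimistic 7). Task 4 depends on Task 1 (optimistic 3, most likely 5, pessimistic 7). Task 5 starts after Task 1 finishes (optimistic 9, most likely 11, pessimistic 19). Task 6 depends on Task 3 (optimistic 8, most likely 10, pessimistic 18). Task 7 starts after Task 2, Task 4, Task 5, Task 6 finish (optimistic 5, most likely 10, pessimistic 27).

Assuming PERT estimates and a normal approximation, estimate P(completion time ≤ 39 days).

0.920

te_Task 1 = (3 + 4·6 + 9)/6 = 36/6 = 6; σ²_Task 1 = ((9−3)/6)² = 1.000
te_Task 2 = (1 + 4·2 + 9)/6 = 18/6 = 3; σ²_Task 2 = ((9−1)/6)² = 1.778
te_Task 3 = (1 + 4·4 + 7)/6 = 24/6 = 4; σ²_Task 3 = ((7−1)/6)² = 1.000
te_Task 4 = (3 + 4·5 + 7)/6 = 30/6 = 5; σ²_Task 4 = ((7−3)/6)² = 0.444
te_Task 5 = (9 + 4·11 + 19)/6 = 72/6 = 12; σ²_Task 5 = ((19−9)/6)² = 2.778
te_Task 6 = (8 + 4·10 + 18)/6 = 66/6 = 11; σ²_Task 6 = ((18−8)/6)² = 2.778
te_Task 7 = (5 + 4·10 + 27)/6 = 72/6 = 12; σ²_Task 7 = ((27−5)/6)² = 13.444

Forward pass:
ES_Task 1 = 0; EF_Task 1 = 6
ES_Task 2 = 6; EF_Task 2 = 6+3 = 9
ES_Task 3 = 6; EF_Task 3 = 6+4 = 10
ES_Task 4 = 6; EF_Task 4 = 6+5 = 11
ES_Task 5 = 6; EF_Task 5 = 6+12 = 18
ES_Task 6 = 10; EF_Task 6 = 10+11 = 21
ES_Task 7 = max(EF_Task 2=9, EF_Task 4=11, EF_Task 5=18, EF_Task 6=21) = 21; EF_Task 7 = 21+12 = 33
Expected project duration μ = 33 days. Critical path: Task 1 → Task 3 → Task 6 → Task 7.

Variance along critical path = 1.000 + 1.000 + 2.778 + 13.444 = 18.222; σ = √18.222 = 4.269 days.
Z = (39 − 33) / 4.269 = 1.406
P(T ≤ 39) = Φ(1.406) ≈ 0.920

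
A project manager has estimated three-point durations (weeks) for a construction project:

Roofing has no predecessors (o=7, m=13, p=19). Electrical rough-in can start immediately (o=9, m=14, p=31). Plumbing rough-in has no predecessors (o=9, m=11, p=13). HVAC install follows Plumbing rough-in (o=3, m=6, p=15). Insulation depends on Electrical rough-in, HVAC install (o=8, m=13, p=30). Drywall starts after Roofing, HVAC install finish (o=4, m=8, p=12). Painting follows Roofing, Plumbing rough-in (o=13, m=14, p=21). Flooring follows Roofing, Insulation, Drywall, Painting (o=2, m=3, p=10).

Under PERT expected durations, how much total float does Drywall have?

te_Roofing = (7 + 4·13 + 19)/6 = 78/6 = 13
te_Electrical rough-in = (9 + 4·14 + 31)/6 = 96/6 = 16
te_Plumbing rough-in = (9 + 4·11 + 13)/6 = 66/6 = 11
te_HVAC install = (3 + 4·6 + 15)/6 = 42/6 = 7
te_Insulation = (8 + 4·13 + 30)/6 = 90/6 = 15
te_Drywall = (4 + 4·8 + 12)/6 = 48/6 = 8
te_Painting = (13 + 4·14 + 21)/6 = 90/6 = 15
te_Flooring = (2 + 4·3 + 10)/6 = 24/6 = 4

Forward pass:
ES_Roofing = 0; EF_Roofing = 13
ES_Electrical rough-in = 0; EF_Electrical rough-in = 16
ES_Plumbing rough-in = 0; EF_Plumbing rough-in = 11
ES_HVAC install = 11; EF_HVAC install = 11+7 = 18
ES_Insulation = max(EF_Electrical rough-in=16, EF_HVAC install=18) = 18; EF_Insulation = 18+15 = 33
ES_Drywall = max(EF_Roofing=13, EF_HVAC install=18) = 18; EF_Drywall = 18+8 = 26
ES_Painting = max(EF_Roofing=13, EF_Plumbing rough-in=11) = 13; EF_Painting = 13+15 = 28
ES_Flooring = max(EF_Roofing=13, EF_Insulation=33, EF_Drywall=26, EF_Painting=28) = 33; EF_Flooring = 33+4 = 37
Expected project duration μ = 37 weeks. Critical path: Plumbing rough-in → HVAC install → Insulation → Flooring.

Backward pass:
LF_Flooring = 37; LS_Flooring = 37−4 = 33
LF_Painting = LS_Flooring = 33; LS_Painting = 33−15 = 18
LF_Drywall = LS_Flooring = 33; LS_Drywall = 33−8 = 25
LF_Insulation = LS_Flooring = 33; LS_Insulation = 33−15 = 18
LF_HVAC install = min(LS_Insulation=18, LS_Drywall=25) = 18; LS_HVAC install = 18−7 = 11
LF_Plumbing rough-in = min(LS_HVAC install=11, LS_Painting=18) = 11; LS_Plumbing rough-in = 11−11 = 0
LF_Electrical rough-in = LS_Insulation = 18; LS_Electrical rough-in = 18−16 = 2
LF_Roofing = min(LS_Drywall=25, LS_Painting=18, LS_Flooring=33) = 18; LS_Roofing = 18−13 = 5
Slack_Drywall = LS_Drywall − ES_Drywall = 25 − 18 = 7

7 weeks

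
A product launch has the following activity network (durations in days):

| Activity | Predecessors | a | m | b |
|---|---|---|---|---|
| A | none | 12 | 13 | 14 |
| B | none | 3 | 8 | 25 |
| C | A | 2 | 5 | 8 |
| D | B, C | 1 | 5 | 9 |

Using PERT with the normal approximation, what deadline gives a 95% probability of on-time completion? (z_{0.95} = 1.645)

25.8 days

te_A = (12 + 4·13 + 14)/6 = 78/6 = 13; σ²_A = ((14−12)/6)² = 0.111
te_B = (3 + 4·8 + 25)/6 = 60/6 = 10; σ²_B = ((25−3)/6)² = 13.444
te_C = (2 + 4·5 + 8)/6 = 30/6 = 5; σ²_C = ((8−2)/6)² = 1.000
te_D = (1 + 4·5 + 9)/6 = 30/6 = 5; σ²_D = ((9−1)/6)² = 1.778

Forward pass:
ES_A = 0; EF_A = 13
ES_B = 0; EF_B = 10
ES_C = 13; EF_C = 13+5 = 18
ES_D = max(EF_B=10, EF_C=18) = 18; EF_D = 18+5 = 23
Expected project duration μ = 23 days. Critical path: A → C → D.

Variance along critical path = 0.111 + 1.000 + 1.778 = 2.889; σ = 1.700 days.
D = μ + z·σ = 23 + 1.645·1.700 = 25.8 days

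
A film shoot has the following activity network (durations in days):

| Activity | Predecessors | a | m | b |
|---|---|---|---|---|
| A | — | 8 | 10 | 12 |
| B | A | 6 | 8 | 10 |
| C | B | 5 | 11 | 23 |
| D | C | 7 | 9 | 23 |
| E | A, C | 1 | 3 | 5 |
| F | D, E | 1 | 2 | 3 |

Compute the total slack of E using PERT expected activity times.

te_A = (8 + 4·10 + 12)/6 = 60/6 = 10
te_B = (6 + 4·8 + 10)/6 = 48/6 = 8
te_C = (5 + 4·11 + 23)/6 = 72/6 = 12
te_D = (7 + 4·9 + 23)/6 = 66/6 = 11
te_E = (1 + 4·3 + 5)/6 = 18/6 = 3
te_F = (1 + 4·2 + 3)/6 = 12/6 = 2

Forward pass:
ES_A = 0; EF_A = 10
ES_B = 10; EF_B = 10+8 = 18
ES_C = 18; EF_C = 18+12 = 30
ES_D = 30; EF_D = 30+11 = 41
ES_E = max(EF_A=10, EF_C=30) = 30; EF_E = 30+3 = 33
ES_F = max(EF_D=41, EF_E=33) = 41; EF_F = 41+2 = 43
Expected project duration μ = 43 days. Critical path: A → B → C → D → F.

Backward pass:
LF_F = 43; LS_F = 43−2 = 41
LF_E = LS_F = 41; LS_E = 41−3 = 38
LF_D = LS_F = 41; LS_D = 41−11 = 30
LF_C = min(LS_D=30, LS_E=38) = 30; LS_C = 30−12 = 18
LF_B = LS_C = 18; LS_B = 18−8 = 10
LF_A = min(LS_B=10, LS_E=38) = 10; LS_A = 10−10 = 0
Slack_E = LS_E − ES_E = 38 − 30 = 8

8 days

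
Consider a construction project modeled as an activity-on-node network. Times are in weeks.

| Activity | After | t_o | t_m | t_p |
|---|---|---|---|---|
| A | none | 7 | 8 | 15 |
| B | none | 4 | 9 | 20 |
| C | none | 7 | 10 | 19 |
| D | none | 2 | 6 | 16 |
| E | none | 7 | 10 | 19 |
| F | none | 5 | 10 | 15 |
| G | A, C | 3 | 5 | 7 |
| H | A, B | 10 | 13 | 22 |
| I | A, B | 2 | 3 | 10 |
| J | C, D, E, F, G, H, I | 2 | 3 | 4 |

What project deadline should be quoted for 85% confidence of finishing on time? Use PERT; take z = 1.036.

30.5 weeks

te_A = (7 + 4·8 + 15)/6 = 54/6 = 9; σ²_A = ((15−7)/6)² = 1.778
te_B = (4 + 4·9 + 20)/6 = 60/6 = 10; σ²_B = ((20−4)/6)² = 7.111
te_C = (7 + 4·10 + 19)/6 = 66/6 = 11; σ²_C = ((19−7)/6)² = 4.000
te_D = (2 + 4·6 + 16)/6 = 42/6 = 7; σ²_D = ((16−2)/6)² = 5.444
te_E = (7 + 4·10 + 19)/6 = 66/6 = 11; σ²_E = ((19−7)/6)² = 4.000
te_F = (5 + 4·10 + 15)/6 = 60/6 = 10; σ²_F = ((15−5)/6)² = 2.778
te_G = (3 + 4·5 + 7)/6 = 30/6 = 5; σ²_G = ((7−3)/6)² = 0.444
te_H = (10 + 4·13 + 22)/6 = 84/6 = 14; σ²_H = ((22−10)/6)² = 4.000
te_I = (2 + 4·3 + 10)/6 = 24/6 = 4; σ²_I = ((10−2)/6)² = 1.778
te_J = (2 + 4·3 + 4)/6 = 18/6 = 3; σ²_J = ((4−2)/6)² = 0.111

Forward pass:
ES_A = 0; EF_A = 9
ES_B = 0; EF_B = 10
ES_C = 0; EF_C = 11
ES_D = 0; EF_D = 7
ES_E = 0; EF_E = 11
ES_F = 0; EF_F = 10
ES_G = max(EF_A=9, EF_C=11) = 11; EF_G = 11+5 = 16
ES_H = max(EF_A=9, EF_B=10) = 10; EF_H = 10+14 = 24
ES_I = max(EF_A=9, EF_B=10) = 10; EF_I = 10+4 = 14
ES_J = max(EF_C=11, EF_D=7, EF_E=11, EF_F=10, EF_G=16, EF_H=24, EF_I=14) = 24; EF_J = 24+3 = 27
Expected project duration μ = 27 weeks. Critical path: B → H → J.

Variance along critical path = 7.111 + 4.000 + 0.111 = 11.222; σ = 3.350 weeks.
D = μ + z·σ = 27 + 1.036·3.350 = 30.5 weeks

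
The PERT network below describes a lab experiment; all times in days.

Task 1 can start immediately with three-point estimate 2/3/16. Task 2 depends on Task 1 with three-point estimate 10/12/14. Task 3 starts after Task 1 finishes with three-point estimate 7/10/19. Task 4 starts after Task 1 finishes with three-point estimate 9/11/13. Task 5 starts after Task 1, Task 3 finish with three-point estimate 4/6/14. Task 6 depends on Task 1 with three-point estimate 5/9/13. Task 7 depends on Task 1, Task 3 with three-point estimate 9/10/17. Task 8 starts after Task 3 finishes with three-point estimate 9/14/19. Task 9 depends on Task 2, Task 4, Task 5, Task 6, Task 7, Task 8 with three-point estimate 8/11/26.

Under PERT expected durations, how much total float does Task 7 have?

3 days

te_Task 1 = (2 + 4·3 + 16)/6 = 30/6 = 5
te_Task 2 = (10 + 4·12 + 14)/6 = 72/6 = 12
te_Task 3 = (7 + 4·10 + 19)/6 = 66/6 = 11
te_Task 4 = (9 + 4·11 + 13)/6 = 66/6 = 11
te_Task 5 = (4 + 4·6 + 14)/6 = 42/6 = 7
te_Task 6 = (5 + 4·9 + 13)/6 = 54/6 = 9
te_Task 7 = (9 + 4·10 + 17)/6 = 66/6 = 11
te_Task 8 = (9 + 4·14 + 19)/6 = 84/6 = 14
te_Task 9 = (8 + 4·11 + 26)/6 = 78/6 = 13

Forward pass:
ES_Task 1 = 0; EF_Task 1 = 5
ES_Task 2 = 5; EF_Task 2 = 5+12 = 17
ES_Task 3 = 5; EF_Task 3 = 5+11 = 16
ES_Task 4 = 5; EF_Task 4 = 5+11 = 16
ES_Task 5 = max(EF_Task 1=5, EF_Task 3=16) = 16; EF_Task 5 = 16+7 = 23
ES_Task 6 = 5; EF_Task 6 = 5+9 = 14
ES_Task 7 = max(EF_Task 1=5, EF_Task 3=16) = 16; EF_Task 7 = 16+11 = 27
ES_Task 8 = 16; EF_Task 8 = 16+14 = 30
ES_Task 9 = max(EF_Task 2=17, EF_Task 4=16, EF_Task 5=23, EF_Task 6=14, EF_Task 7=27, EF_Task 8=30) = 30; EF_Task 9 = 30+13 = 43
Expected project duration μ = 43 days. Critical path: Task 1 → Task 3 → Task 8 → Task 9.

Backward pass:
LF_Task 9 = 43; LS_Task 9 = 43−13 = 30
LF_Task 8 = LS_Task 9 = 30; LS_Task 8 = 30−14 = 16
LF_Task 7 = LS_Task 9 = 30; LS_Task 7 = 30−11 = 19
LF_Task 6 = LS_Task 9 = 30; LS_Task 6 = 30−9 = 21
LF_Task 5 = LS_Task 9 = 30; LS_Task 5 = 30−7 = 23
LF_Task 4 = LS_Task 9 = 30; LS_Task 4 = 30−11 = 19
LF_Task 3 = min(LS_Task 5=23, LS_Task 7=19, LS_Task 8=16) = 16; LS_Task 3 = 16−11 = 5
LF_Task 2 = LS_Task 9 = 30; LS_Task 2 = 30−12 = 18
LF_Task 1 = min(LS_Task 2=18, LS_Task 3=5, LS_Task 4=19, LS_Task 5=23, LS_Task 6=21, LS_Task 7=19) = 5; LS_Task 1 = 5−5 = 0
Slack_Task 7 = LS_Task 7 − ES_Task 7 = 19 − 16 = 3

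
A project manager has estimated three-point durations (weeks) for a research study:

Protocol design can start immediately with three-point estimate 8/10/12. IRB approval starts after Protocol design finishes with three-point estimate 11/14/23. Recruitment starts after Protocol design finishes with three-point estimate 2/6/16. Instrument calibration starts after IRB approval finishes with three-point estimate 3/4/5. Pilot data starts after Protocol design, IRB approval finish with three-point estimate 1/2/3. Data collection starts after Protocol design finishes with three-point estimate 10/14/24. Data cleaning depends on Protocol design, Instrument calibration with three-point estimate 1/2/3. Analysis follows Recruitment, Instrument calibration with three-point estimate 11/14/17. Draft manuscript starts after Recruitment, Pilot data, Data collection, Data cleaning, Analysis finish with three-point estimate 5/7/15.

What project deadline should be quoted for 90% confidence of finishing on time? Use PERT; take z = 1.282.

54.7 weeks

te_Protocol design = (8 + 4·10 + 12)/6 = 60/6 = 10; σ²_Protocol design = ((12−8)/6)² = 0.444
te_IRB approval = (11 + 4·14 + 23)/6 = 90/6 = 15; σ²_IRB approval = ((23−11)/6)² = 4.000
te_Recruitment = (2 + 4·6 + 16)/6 = 42/6 = 7; σ²_Recruitment = ((16−2)/6)² = 5.444
te_Instrument calibration = (3 + 4·4 + 5)/6 = 24/6 = 4; σ²_Instrument calibration = ((5−3)/6)² = 0.111
te_Pilot data = (1 + 4·2 + 3)/6 = 12/6 = 2; σ²_Pilot data = ((3−1)/6)² = 0.111
te_Data collection = (10 + 4·14 + 24)/6 = 90/6 = 15; σ²_Data collection = ((24−10)/6)² = 5.444
te_Data cleaning = (1 + 4·2 + 3)/6 = 12/6 = 2; σ²_Data cleaning = ((3−1)/6)² = 0.111
te_Analysis = (11 + 4·14 + 17)/6 = 84/6 = 14; σ²_Analysis = ((17−11)/6)² = 1.000
te_Draft manuscript = (5 + 4·7 + 15)/6 = 48/6 = 8; σ²_Draft manuscript = ((15−5)/6)² = 2.778

Forward pass:
ES_Protocol design = 0; EF_Protocol design = 10
ES_IRB approval = 10; EF_IRB approval = 10+15 = 25
ES_Recruitment = 10; EF_Recruitment = 10+7 = 17
ES_Instrument calibration = 25; EF_Instrument calibration = 25+4 = 29
ES_Pilot data = max(EF_Protocol design=10, EF_IRB approval=25) = 25; EF_Pilot data = 25+2 = 27
ES_Data collection = 10; EF_Data collection = 10+15 = 25
ES_Data cleaning = max(EF_Protocol design=10, EF_Instrument calibration=29) = 29; EF_Data cleaning = 29+2 = 31
ES_Analysis = max(EF_Recruitment=17, EF_Instrument calibration=29) = 29; EF_Analysis = 29+14 = 43
ES_Draft manuscript = max(EF_Recruitment=17, EF_Pilot data=27, EF_Data collection=25, EF_Data cleaning=31, EF_Analysis=43) = 43; EF_Draft manuscript = 43+8 = 51
Expected project duration μ = 51 weeks. Critical path: Protocol design → IRB approval → Instrument calibration → Analysis → Draft manuscript.

Variance along critical path = 0.444 + 4.000 + 0.111 + 1.000 + 2.778 = 8.333; σ = 2.887 weeks.
D = μ + z·σ = 51 + 1.282·2.887 = 54.7 weeks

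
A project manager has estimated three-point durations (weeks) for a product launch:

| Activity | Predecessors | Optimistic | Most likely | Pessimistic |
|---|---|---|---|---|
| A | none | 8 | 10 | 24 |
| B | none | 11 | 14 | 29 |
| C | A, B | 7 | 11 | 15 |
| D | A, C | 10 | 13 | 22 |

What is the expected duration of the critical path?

te_A = (8 + 4·10 + 24)/6 = 72/6 = 12
te_B = (11 + 4·14 + 29)/6 = 96/6 = 16
te_C = (7 + 4·11 + 15)/6 = 66/6 = 11
te_D = (10 + 4·13 + 22)/6 = 84/6 = 14

Forward pass:
ES_A = 0; EF_A = 12
ES_B = 0; EF_B = 16
ES_C = max(EF_A=12, EF_B=16) = 16; EF_C = 16+11 = 27
ES_D = max(EF_A=12, EF_C=27) = 27; EF_D = 27+14 = 41
Expected project duration μ = 41 weeks. Critical path: B → C → D.

41 weeks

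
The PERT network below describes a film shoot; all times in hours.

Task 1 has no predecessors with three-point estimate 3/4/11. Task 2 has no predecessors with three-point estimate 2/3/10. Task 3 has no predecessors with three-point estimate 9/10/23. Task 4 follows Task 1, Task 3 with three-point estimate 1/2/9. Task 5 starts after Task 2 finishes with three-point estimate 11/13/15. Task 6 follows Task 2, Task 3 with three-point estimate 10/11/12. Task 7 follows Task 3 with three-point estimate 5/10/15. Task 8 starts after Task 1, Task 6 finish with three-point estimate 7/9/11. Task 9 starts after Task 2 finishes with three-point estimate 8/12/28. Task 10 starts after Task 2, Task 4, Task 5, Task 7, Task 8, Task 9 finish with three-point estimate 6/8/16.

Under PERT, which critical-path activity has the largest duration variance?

Task 3

te_Task 1 = (3 + 4·4 + 11)/6 = 30/6 = 5; σ²_Task 1 = ((11−3)/6)² = 1.778
te_Task 2 = (2 + 4·3 + 10)/6 = 24/6 = 4; σ²_Task 2 = ((10−2)/6)² = 1.778
te_Task 3 = (9 + 4·10 + 23)/6 = 72/6 = 12; σ²_Task 3 = ((23−9)/6)² = 5.444
te_Task 4 = (1 + 4·2 + 9)/6 = 18/6 = 3; σ²_Task 4 = ((9−1)/6)² = 1.778
te_Task 5 = (11 + 4·13 + 15)/6 = 78/6 = 13; σ²_Task 5 = ((15−11)/6)² = 0.444
te_Task 6 = (10 + 4·11 + 12)/6 = 66/6 = 11; σ²_Task 6 = ((12−10)/6)² = 0.111
te_Task 7 = (5 + 4·10 + 15)/6 = 60/6 = 10; σ²_Task 7 = ((15−5)/6)² = 2.778
te_Task 8 = (7 + 4·9 + 11)/6 = 54/6 = 9; σ²_Task 8 = ((11−7)/6)² = 0.444
te_Task 9 = (8 + 4·12 + 28)/6 = 84/6 = 14; σ²_Task 9 = ((28−8)/6)² = 11.111
te_Task 10 = (6 + 4·8 + 16)/6 = 54/6 = 9; σ²_Task 10 = ((16−6)/6)² = 2.778

Forward pass:
ES_Task 1 = 0; EF_Task 1 = 5
ES_Task 2 = 0; EF_Task 2 = 4
ES_Task 3 = 0; EF_Task 3 = 12
ES_Task 4 = max(EF_Task 1=5, EF_Task 3=12) = 12; EF_Task 4 = 12+3 = 15
ES_Task 5 = 4; EF_Task 5 = 4+13 = 17
ES_Task 6 = max(EF_Task 2=4, EF_Task 3=12) = 12; EF_Task 6 = 12+11 = 23
ES_Task 7 = 12; EF_Task 7 = 12+10 = 22
ES_Task 8 = max(EF_Task 1=5, EF_Task 6=23) = 23; EF_Task 8 = 23+9 = 32
ES_Task 9 = 4; EF_Task 9 = 4+14 = 18
ES_Task 10 = max(EF_Task 2=4, EF_Task 4=15, EF_Task 5=17, EF_Task 7=22, EF_Task 8=32, EF_Task 9=18) = 32; EF_Task 10 = 32+9 = 41
Expected project duration μ = 41 hours. Critical path: Task 3 → Task 6 → Task 8 → Task 10.

Variances on critical path: σ²_Task 3=5.444, σ²_Task 6=0.111, σ²_Task 8=0.444, σ²_Task 10=2.778.
Largest is σ²_Task 3 = 5.444.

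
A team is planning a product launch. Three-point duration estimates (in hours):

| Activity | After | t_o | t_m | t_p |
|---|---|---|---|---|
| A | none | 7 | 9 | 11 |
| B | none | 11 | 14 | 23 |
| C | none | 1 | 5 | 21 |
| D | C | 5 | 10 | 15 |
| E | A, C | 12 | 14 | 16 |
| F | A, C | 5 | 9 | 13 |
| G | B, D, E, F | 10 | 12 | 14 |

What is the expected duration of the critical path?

te_A = (7 + 4·9 + 11)/6 = 54/6 = 9
te_B = (11 + 4·14 + 23)/6 = 90/6 = 15
te_C = (1 + 4·5 + 21)/6 = 42/6 = 7
te_D = (5 + 4·10 + 15)/6 = 60/6 = 10
te_E = (12 + 4·14 + 16)/6 = 84/6 = 14
te_F = (5 + 4·9 + 13)/6 = 54/6 = 9
te_G = (10 + 4·12 + 14)/6 = 72/6 = 12

Forward pass:
ES_A = 0; EF_A = 9
ES_B = 0; EF_B = 15
ES_C = 0; EF_C = 7
ES_D = 7; EF_D = 7+10 = 17
ES_E = max(EF_A=9, EF_C=7) = 9; EF_E = 9+14 = 23
ES_F = max(EF_A=9, EF_C=7) = 9; EF_F = 9+9 = 18
ES_G = max(EF_B=15, EF_D=17, EF_E=23, EF_F=18) = 23; EF_G = 23+12 = 35
Expected project duration μ = 35 hours. Critical path: A → E → G.

35 hours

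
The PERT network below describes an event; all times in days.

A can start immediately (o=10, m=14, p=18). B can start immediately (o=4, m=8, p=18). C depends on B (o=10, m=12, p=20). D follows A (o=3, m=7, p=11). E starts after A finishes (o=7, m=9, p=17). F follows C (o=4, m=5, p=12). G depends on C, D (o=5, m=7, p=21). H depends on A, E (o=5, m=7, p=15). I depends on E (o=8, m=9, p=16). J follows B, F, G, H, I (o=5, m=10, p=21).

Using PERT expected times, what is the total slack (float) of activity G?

3 days

te_A = (10 + 4·14 + 18)/6 = 84/6 = 14
te_B = (4 + 4·8 + 18)/6 = 54/6 = 9
te_C = (10 + 4·12 + 20)/6 = 78/6 = 13
te_D = (3 + 4·7 + 11)/6 = 42/6 = 7
te_E = (7 + 4·9 + 17)/6 = 60/6 = 10
te_F = (4 + 4·5 + 12)/6 = 36/6 = 6
te_G = (5 + 4·7 + 21)/6 = 54/6 = 9
te_H = (5 + 4·7 + 15)/6 = 48/6 = 8
te_I = (8 + 4·9 + 16)/6 = 60/6 = 10
te_J = (5 + 4·10 + 21)/6 = 66/6 = 11

Forward pass:
ES_A = 0; EF_A = 14
ES_B = 0; EF_B = 9
ES_C = 9; EF_C = 9+13 = 22
ES_D = 14; EF_D = 14+7 = 21
ES_E = 14; EF_E = 14+10 = 24
ES_F = 22; EF_F = 22+6 = 28
ES_G = max(EF_C=22, EF_D=21) = 22; EF_G = 22+9 = 31
ES_H = max(EF_A=14, EF_E=24) = 24; EF_H = 24+8 = 32
ES_I = 24; EF_I = 24+10 = 34
ES_J = max(EF_B=9, EF_F=28, EF_G=31, EF_H=32, EF_I=34) = 34; EF_J = 34+11 = 45
Expected project duration μ = 45 days. Critical path: A → E → I → J.

Backward pass:
LF_J = 45; LS_J = 45−11 = 34
LF_I = LS_J = 34; LS_I = 34−10 = 24
LF_H = LS_J = 34; LS_H = 34−8 = 26
LF_G = LS_J = 34; LS_G = 34−9 = 25
LF_F = LS_J = 34; LS_F = 34−6 = 28
LF_E = min(LS_H=26, LS_I=24) = 24; LS_E = 24−10 = 14
LF_D = LS_G = 25; LS_D = 25−7 = 18
LF_C = min(LS_F=28, LS_G=25) = 25; LS_C = 25−13 = 12
LF_B = min(LS_C=12, LS_J=34) = 12; LS_B = 12−9 = 3
LF_A = min(LS_D=18, LS_E=14, LS_H=26) = 14; LS_A = 14−14 = 0
Slack_G = LS_G − ES_G = 25 − 22 = 3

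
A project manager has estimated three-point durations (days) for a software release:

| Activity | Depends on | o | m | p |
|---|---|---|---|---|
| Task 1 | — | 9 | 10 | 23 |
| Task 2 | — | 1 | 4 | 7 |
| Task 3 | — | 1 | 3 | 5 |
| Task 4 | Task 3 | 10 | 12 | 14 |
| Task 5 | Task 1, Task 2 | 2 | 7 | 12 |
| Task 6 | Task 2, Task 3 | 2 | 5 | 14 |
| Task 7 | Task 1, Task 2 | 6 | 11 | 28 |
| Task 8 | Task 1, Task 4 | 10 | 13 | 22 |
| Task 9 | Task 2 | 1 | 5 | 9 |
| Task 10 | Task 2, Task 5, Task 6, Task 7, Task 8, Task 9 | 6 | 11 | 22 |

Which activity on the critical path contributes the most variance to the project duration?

te_Task 1 = (9 + 4·10 + 23)/6 = 72/6 = 12; σ²_Task 1 = ((23−9)/6)² = 5.444
te_Task 2 = (1 + 4·4 + 7)/6 = 24/6 = 4; σ²_Task 2 = ((7−1)/6)² = 1.000
te_Task 3 = (1 + 4·3 + 5)/6 = 18/6 = 3; σ²_Task 3 = ((5−1)/6)² = 0.444
te_Task 4 = (10 + 4·12 + 14)/6 = 72/6 = 12; σ²_Task 4 = ((14−10)/6)² = 0.444
te_Task 5 = (2 + 4·7 + 12)/6 = 42/6 = 7; σ²_Task 5 = ((12−2)/6)² = 2.778
te_Task 6 = (2 + 4·5 + 14)/6 = 36/6 = 6; σ²_Task 6 = ((14−2)/6)² = 4.000
te_Task 7 = (6 + 4·11 + 28)/6 = 78/6 = 13; σ²_Task 7 = ((28−6)/6)² = 13.444
te_Task 8 = (10 + 4·13 + 22)/6 = 84/6 = 14; σ²_Task 8 = ((22−10)/6)² = 4.000
te_Task 9 = (1 + 4·5 + 9)/6 = 30/6 = 5; σ²_Task 9 = ((9−1)/6)² = 1.778
te_Task 10 = (6 + 4·11 + 22)/6 = 72/6 = 12; σ²_Task 10 = ((22−6)/6)² = 7.111

Forward pass:
ES_Task 1 = 0; EF_Task 1 = 12
ES_Task 2 = 0; EF_Task 2 = 4
ES_Task 3 = 0; EF_Task 3 = 3
ES_Task 4 = 3; EF_Task 4 = 3+12 = 15
ES_Task 5 = max(EF_Task 1=12, EF_Task 2=4) = 12; EF_Task 5 = 12+7 = 19
ES_Task 6 = max(EF_Task 2=4, EF_Task 3=3) = 4; EF_Task 6 = 4+6 = 10
ES_Task 7 = max(EF_Task 1=12, EF_Task 2=4) = 12; EF_Task 7 = 12+13 = 25
ES_Task 8 = max(EF_Task 1=12, EF_Task 4=15) = 15; EF_Task 8 = 15+14 = 29
ES_Task 9 = 4; EF_Task 9 = 4+5 = 9
ES_Task 10 = max(EF_Task 2=4, EF_Task 5=19, EF_Task 6=10, EF_Task 7=25, EF_Task 8=29, EF_Task 9=9) = 29; EF_Task 10 = 29+12 = 41
Expected project duration μ = 41 days. Critical path: Task 3 → Task 4 → Task 8 → Task 10.

Variances on critical path: σ²_Task 3=0.444, σ²_Task 4=0.444, σ²_Task 8=4.000, σ²_Task 10=7.111.
Largest is σ²_Task 10 = 7.111.

Task 10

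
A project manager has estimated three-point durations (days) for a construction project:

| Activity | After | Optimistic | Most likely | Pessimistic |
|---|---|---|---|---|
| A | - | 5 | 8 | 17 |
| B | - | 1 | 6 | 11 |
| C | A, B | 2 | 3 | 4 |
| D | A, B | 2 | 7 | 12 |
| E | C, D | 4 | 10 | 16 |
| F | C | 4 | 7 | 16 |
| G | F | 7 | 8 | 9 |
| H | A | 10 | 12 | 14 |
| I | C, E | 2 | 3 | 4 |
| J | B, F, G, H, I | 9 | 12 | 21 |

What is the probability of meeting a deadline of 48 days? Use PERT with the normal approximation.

0.940

te_A = (5 + 4·8 + 17)/6 = 54/6 = 9; σ²_A = ((17−5)/6)² = 4.000
te_B = (1 + 4·6 + 11)/6 = 36/6 = 6; σ²_B = ((11−1)/6)² = 2.778
te_C = (2 + 4·3 + 4)/6 = 18/6 = 3; σ²_C = ((4−2)/6)² = 0.111
te_D = (2 + 4·7 + 12)/6 = 42/6 = 7; σ²_D = ((12−2)/6)² = 2.778
te_E = (4 + 4·10 + 16)/6 = 60/6 = 10; σ²_E = ((16−4)/6)² = 4.000
te_F = (4 + 4·7 + 16)/6 = 48/6 = 8; σ²_F = ((16−4)/6)² = 4.000
te_G = (7 + 4·8 + 9)/6 = 48/6 = 8; σ²_G = ((9−7)/6)² = 0.111
te_H = (10 + 4·12 + 14)/6 = 72/6 = 12; σ²_H = ((14−10)/6)² = 0.444
te_I = (2 + 4·3 + 4)/6 = 18/6 = 3; σ²_I = ((4−2)/6)² = 0.111
te_J = (9 + 4·12 + 21)/6 = 78/6 = 13; σ²_J = ((21−9)/6)² = 4.000

Forward pass:
ES_A = 0; EF_A = 9
ES_B = 0; EF_B = 6
ES_C = max(EF_A=9, EF_B=6) = 9; EF_C = 9+3 = 12
ES_D = max(EF_A=9, EF_B=6) = 9; EF_D = 9+7 = 16
ES_E = max(EF_C=12, EF_D=16) = 16; EF_E = 16+10 = 26
ES_F = 12; EF_F = 12+8 = 20
ES_G = 20; EF_G = 20+8 = 28
ES_H = 9; EF_H = 9+12 = 21
ES_I = max(EF_C=12, EF_E=26) = 26; EF_I = 26+3 = 29
ES_J = max(EF_B=6, EF_F=20, EF_G=28, EF_H=21, EF_I=29) = 29; EF_J = 29+13 = 42
Expected project duration μ = 42 days. Critical path: A → D → E → I → J.

Variance along critical path = 4.000 + 2.778 + 4.000 + 0.111 + 4.000 = 14.889; σ = √14.889 = 3.859 days.
Z = (48 − 42) / 3.859 = 1.555
P(T ≤ 48) = Φ(1.555) ≈ 0.940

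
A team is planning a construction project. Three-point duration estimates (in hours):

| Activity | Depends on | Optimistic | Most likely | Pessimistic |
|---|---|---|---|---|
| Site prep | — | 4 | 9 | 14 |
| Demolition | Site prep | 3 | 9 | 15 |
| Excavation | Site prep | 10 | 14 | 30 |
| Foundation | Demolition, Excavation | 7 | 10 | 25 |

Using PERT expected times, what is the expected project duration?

37 hours

te_Site prep = (4 + 4·9 + 14)/6 = 54/6 = 9
te_Demolition = (3 + 4·9 + 15)/6 = 54/6 = 9
te_Excavation = (10 + 4·14 + 30)/6 = 96/6 = 16
te_Foundation = (7 + 4·10 + 25)/6 = 72/6 = 12

Forward pass:
ES_Site prep = 0; EF_Site prep = 9
ES_Demolition = 9; EF_Demolition = 9+9 = 18
ES_Excavation = 9; EF_Excavation = 9+16 = 25
ES_Foundation = max(EF_Demolition=18, EF_Excavation=25) = 25; EF_Foundation = 25+12 = 37
Expected project duration μ = 37 hours. Critical path: Site prep → Excavation → Foundation.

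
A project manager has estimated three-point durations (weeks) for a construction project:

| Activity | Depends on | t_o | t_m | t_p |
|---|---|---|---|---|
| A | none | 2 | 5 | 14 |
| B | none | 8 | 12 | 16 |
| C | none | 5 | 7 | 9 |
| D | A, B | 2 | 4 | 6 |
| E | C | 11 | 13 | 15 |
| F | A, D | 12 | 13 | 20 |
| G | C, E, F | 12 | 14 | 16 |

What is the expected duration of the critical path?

te_A = (2 + 4·5 + 14)/6 = 36/6 = 6
te_B = (8 + 4·12 + 16)/6 = 72/6 = 12
te_C = (5 + 4·7 + 9)/6 = 42/6 = 7
te_D = (2 + 4·4 + 6)/6 = 24/6 = 4
te_E = (11 + 4·13 + 15)/6 = 78/6 = 13
te_F = (12 + 4·13 + 20)/6 = 84/6 = 14
te_G = (12 + 4·14 + 16)/6 = 84/6 = 14

Forward pass:
ES_A = 0; EF_A = 6
ES_B = 0; EF_B = 12
ES_C = 0; EF_C = 7
ES_D = max(EF_A=6, EF_B=12) = 12; EF_D = 12+4 = 16
ES_E = 7; EF_E = 7+13 = 20
ES_F = max(EF_A=6, EF_D=16) = 16; EF_F = 16+14 = 30
ES_G = max(EF_C=7, EF_E=20, EF_F=30) = 30; EF_G = 30+14 = 44
Expected project duration μ = 44 weeks. Critical path: B → D → F → G.

44 weeks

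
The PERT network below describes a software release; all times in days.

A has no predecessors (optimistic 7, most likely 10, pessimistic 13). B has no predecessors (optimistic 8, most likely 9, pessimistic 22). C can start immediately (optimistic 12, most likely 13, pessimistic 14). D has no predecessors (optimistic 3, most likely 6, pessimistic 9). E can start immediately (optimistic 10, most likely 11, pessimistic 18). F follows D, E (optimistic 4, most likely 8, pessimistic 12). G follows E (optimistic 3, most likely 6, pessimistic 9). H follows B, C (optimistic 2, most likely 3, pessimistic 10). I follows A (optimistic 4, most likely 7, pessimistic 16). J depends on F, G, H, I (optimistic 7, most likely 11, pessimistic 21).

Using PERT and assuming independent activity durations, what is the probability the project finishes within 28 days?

te_A = (7 + 4·10 + 13)/6 = 60/6 = 10; σ²_A = ((13−7)/6)² = 1.000
te_B = (8 + 4·9 + 22)/6 = 66/6 = 11; σ²_B = ((22−8)/6)² = 5.444
te_C = (12 + 4·13 + 14)/6 = 78/6 = 13; σ²_C = ((14−12)/6)² = 0.111
te_D = (3 + 4·6 + 9)/6 = 36/6 = 6; σ²_D = ((9−3)/6)² = 1.000
te_E = (10 + 4·11 + 18)/6 = 72/6 = 12; σ²_E = ((18−10)/6)² = 1.778
te_F = (4 + 4·8 + 12)/6 = 48/6 = 8; σ²_F = ((12−4)/6)² = 1.778
te_G = (3 + 4·6 + 9)/6 = 36/6 = 6; σ²_G = ((9−3)/6)² = 1.000
te_H = (2 + 4·3 + 10)/6 = 24/6 = 4; σ²_H = ((10−2)/6)² = 1.778
te_I = (4 + 4·7 + 16)/6 = 48/6 = 8; σ²_I = ((16−4)/6)² = 4.000
te_J = (7 + 4·11 + 21)/6 = 72/6 = 12; σ²_J = ((21−7)/6)² = 5.444

Forward pass:
ES_A = 0; EF_A = 10
ES_B = 0; EF_B = 11
ES_C = 0; EF_C = 13
ES_D = 0; EF_D = 6
ES_E = 0; EF_E = 12
ES_F = max(EF_D=6, EF_E=12) = 12; EF_F = 12+8 = 20
ES_G = 12; EF_G = 12+6 = 18
ES_H = max(EF_B=11, EF_C=13) = 13; EF_H = 13+4 = 17
ES_I = 10; EF_I = 10+8 = 18
ES_J = max(EF_F=20, EF_G=18, EF_H=17, EF_I=18) = 20; EF_J = 20+12 = 32
Expected project duration μ = 32 days. Critical path: E → F → J.

Variance along critical path = 1.778 + 1.778 + 5.444 = 9.000; σ = √9.000 = 3.000 days.
Z = (28 − 32) / 3.000 = -1.333
P(T ≤ 28) = Φ(-1.333) ≈ 0.091

0.091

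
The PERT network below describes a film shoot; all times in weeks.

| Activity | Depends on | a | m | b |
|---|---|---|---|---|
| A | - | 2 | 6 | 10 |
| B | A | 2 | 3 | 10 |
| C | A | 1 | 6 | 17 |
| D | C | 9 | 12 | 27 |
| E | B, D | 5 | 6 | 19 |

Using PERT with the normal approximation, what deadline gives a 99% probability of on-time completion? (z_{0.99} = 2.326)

46.2 weeks

te_A = (2 + 4·6 + 10)/6 = 36/6 = 6; σ²_A = ((10−2)/6)² = 1.778
te_B = (2 + 4·3 + 10)/6 = 24/6 = 4; σ²_B = ((10−2)/6)² = 1.778
te_C = (1 + 4·6 + 17)/6 = 42/6 = 7; σ²_C = ((17−1)/6)² = 7.111
te_D = (9 + 4·12 + 27)/6 = 84/6 = 14; σ²_D = ((27−9)/6)² = 9.000
te_E = (5 + 4·6 + 19)/6 = 48/6 = 8; σ²_E = ((19−5)/6)² = 5.444

Forward pass:
ES_A = 0; EF_A = 6
ES_B = 6; EF_B = 6+4 = 10
ES_C = 6; EF_C = 6+7 = 13
ES_D = 13; EF_D = 13+14 = 27
ES_E = max(EF_B=10, EF_D=27) = 27; EF_E = 27+8 = 35
Expected project duration μ = 35 weeks. Critical path: A → C → D → E.

Variance along critical path = 1.778 + 7.111 + 9.000 + 5.444 = 23.333; σ = 4.830 weeks.
D = μ + z·σ = 35 + 2.326·4.830 = 46.2 weeks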